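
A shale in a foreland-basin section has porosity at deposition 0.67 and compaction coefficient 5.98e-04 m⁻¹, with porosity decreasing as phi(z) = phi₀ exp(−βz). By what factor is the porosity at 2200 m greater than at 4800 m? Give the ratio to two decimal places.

Working in km (1 km = 1000 m; β in km⁻¹ = β in m⁻¹ × 1000):
phi(z₁)/phi(z₂) = e^(−β·z₁)/e^(−β·z₂) = e^{β(z₂−z₁)}
= exp(0.598 × 2.6) = exp(1.555) = 4.7341

4.73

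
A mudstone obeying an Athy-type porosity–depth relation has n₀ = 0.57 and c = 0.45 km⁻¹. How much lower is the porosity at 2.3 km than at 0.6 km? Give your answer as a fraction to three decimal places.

n(0.6) = 0.57·e^(−0.45×0.6) = 0.4351
n(2.3) = 0.57·e^(−0.45×2.3) = 0.2025
Δn = 0.4351 − 0.2025 = 0.2326

0.233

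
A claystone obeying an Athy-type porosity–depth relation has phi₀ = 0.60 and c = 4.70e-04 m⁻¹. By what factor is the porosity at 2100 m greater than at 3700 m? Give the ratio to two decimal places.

Working in km (1 km = 1000 m; c in km⁻¹ = c in m⁻¹ × 1000):
phi(d₁)/phi(d₂) = e^(−c·d₁)/e^(−c·d₂) = e^{c(d₂−d₁)}
= exp(0.47 × 1.6) = exp(0.752) = 2.1212

2.12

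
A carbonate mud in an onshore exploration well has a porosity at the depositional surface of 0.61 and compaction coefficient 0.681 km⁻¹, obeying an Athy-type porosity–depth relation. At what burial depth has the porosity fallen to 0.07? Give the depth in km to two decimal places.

3.18 km

Invert Athy's law: z = ln(φ₀/φ) / k
z = ln(0.61/0.07) / 0.681 = ln(8.714) / 0.681 = 2.1650 / 0.681 = 3.179 km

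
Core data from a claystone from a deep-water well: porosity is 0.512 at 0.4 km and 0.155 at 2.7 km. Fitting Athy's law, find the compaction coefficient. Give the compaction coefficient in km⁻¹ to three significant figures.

Athy: n(d) = n₀ e^(−cd) ⇒ n₁/n₂ = e^{c(d₂−d₁)} ⇒ c = ln(n₁/n₂)/(d₂−d₁)
c = ln(0.512/0.155) / (2.7 − 0.4) = ln(3.303) / 2.3 = 1.1949 / 2.3 = 0.5195 km⁻¹

0.520 km⁻¹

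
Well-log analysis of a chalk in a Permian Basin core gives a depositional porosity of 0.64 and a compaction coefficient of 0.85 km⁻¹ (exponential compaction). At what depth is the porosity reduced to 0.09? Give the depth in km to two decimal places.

2.31 km

Invert Athy's law: z = ln(φ₀/φ) / β
z = ln(0.64/0.09) / 0.85 = ln(7.111) / 0.85 = 1.9617 / 0.85 = 2.308 km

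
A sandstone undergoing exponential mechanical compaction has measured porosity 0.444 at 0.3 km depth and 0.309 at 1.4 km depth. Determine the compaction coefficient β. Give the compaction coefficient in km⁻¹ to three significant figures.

0.330 km⁻¹

Athy: n(z) = n₀ e^(−βz) ⇒ n₁/n₂ = e^{β(z₂−z₁)} ⇒ β = ln(n₁/n₂)/(z₂−z₁)
β = ln(0.444/0.309) / (1.4 − 0.3) = ln(1.437) / 1.1 = 0.3625 / 1.1 = 0.3295 km⁻¹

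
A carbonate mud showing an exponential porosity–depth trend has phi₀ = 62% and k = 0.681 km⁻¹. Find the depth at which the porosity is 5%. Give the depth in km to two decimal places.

3.70 km

Invert Athy's law: z = ln(phi₀/phi) / k
z = ln(0.62/0.05) / 0.681 = ln(12.4) / 0.681 = 2.5177 / 0.681 = 3.697 km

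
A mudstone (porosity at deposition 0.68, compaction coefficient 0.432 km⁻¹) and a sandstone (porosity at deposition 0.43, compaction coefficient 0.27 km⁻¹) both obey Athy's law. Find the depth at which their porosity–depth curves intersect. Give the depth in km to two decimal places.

Set phi₀ₐ e^(−βₐd) = phi₀ᵦ e^(−βᵦd) ⇒ ln(phi₀ₐ/phi₀ᵦ) = (βₐ − βᵦ)·d
d = ln(0.68/0.43) / (0.432 − 0.27) = 0.4583 / 0.162 = 2.829 km

2.83 km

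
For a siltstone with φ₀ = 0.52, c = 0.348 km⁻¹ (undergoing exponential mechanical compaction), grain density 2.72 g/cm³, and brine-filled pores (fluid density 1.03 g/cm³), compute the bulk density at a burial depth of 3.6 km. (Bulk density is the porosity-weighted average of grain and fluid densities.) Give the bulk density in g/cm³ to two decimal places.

Porosity at depth: φ = 0.52·exp(−0.348×3.6) = 0.52×0.2857 = 0.1486
Bulk density: ρ_b = (1−φ)ρ_g + φ·ρ_f = 0.8514×2.72 + 0.1486×1.03
       = 2.316 + 0.153 = 2.469 g/cm³

2.47 g/cm³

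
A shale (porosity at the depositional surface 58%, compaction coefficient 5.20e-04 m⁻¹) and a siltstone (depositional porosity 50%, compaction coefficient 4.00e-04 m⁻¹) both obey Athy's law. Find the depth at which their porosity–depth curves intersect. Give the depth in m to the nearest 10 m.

Working in km (1 km = 1000 m; β in km⁻¹ = β in m⁻¹ × 1000):
Set phi₀ₐ e^(−βₐz) = phi₀ᵦ e^(−βᵦz) ⇒ ln(phi₀ₐ/phi₀ᵦ) = (βₐ − βᵦ)·z
z = ln(0.58/0.5) / (0.52 − 0.4) = 0.1484 / 0.12 = 1.237 km

1240 m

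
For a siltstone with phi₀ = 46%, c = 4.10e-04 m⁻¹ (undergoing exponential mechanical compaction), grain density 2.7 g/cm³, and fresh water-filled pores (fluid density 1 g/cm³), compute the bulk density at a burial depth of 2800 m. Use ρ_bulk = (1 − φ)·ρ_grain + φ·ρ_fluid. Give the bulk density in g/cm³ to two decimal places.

2.45 g/cm³

Working in km (1 km = 1000 m; c in km⁻¹ = c in m⁻¹ × 1000):
Porosity at depth: phi = 0.46·exp(−0.41×2.8) = 0.46×0.3173 = 0.1459
Bulk density: ρ_b = (1−phi)ρ_g + phi·ρ_f = 0.8541×2.7 + 0.1459×1
       = 2.306 + 0.146 = 2.452 g/cm³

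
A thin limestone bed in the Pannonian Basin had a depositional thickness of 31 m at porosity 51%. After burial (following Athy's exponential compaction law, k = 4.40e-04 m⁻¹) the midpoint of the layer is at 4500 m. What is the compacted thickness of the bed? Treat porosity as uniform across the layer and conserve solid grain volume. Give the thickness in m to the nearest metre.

16 m

Working in km (1 km = 1000 m; k in km⁻¹ = k in m⁻¹ × 1000):
Porosity at 4.5 km: phi = 0.51·exp(−0.44×4.5) = 0.0704
Solid-volume conservation: h(1−phi) = h₀(1−phi₀) ⇒ h = h₀·(1−phi₀)/(1−phi)
h = 0.031 × (1 − 0.51)/(1 − 0.0704) = 0.031 × 0.5271 = 0.0163 km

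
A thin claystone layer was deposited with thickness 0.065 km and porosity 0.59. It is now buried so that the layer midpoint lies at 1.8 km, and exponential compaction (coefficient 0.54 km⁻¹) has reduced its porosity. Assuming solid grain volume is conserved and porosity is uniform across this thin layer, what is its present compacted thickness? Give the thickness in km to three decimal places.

Porosity at 1.8 km: n = 0.59·exp(−0.54×1.8) = 0.2232
Solid-volume conservation: h(1−n) = h₀(1−n₀) ⇒ h = h₀·(1−n₀)/(1−n)
h = 0.065 × (1 − 0.59)/(1 − 0.2232) = 0.065 × 0.5278 = 0.0343 km

0.034 km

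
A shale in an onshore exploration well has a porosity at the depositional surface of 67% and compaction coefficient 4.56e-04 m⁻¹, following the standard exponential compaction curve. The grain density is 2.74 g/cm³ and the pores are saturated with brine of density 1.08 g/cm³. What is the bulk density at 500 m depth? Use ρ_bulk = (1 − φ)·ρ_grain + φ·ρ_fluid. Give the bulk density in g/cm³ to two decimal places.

1.85 g/cm³

Working in km (1 km = 1000 m; c in km⁻¹ = c in m⁻¹ × 1000):
Porosity at depth: n = 0.67·exp(−0.456×0.5) = 0.67×0.7961 = 0.5334
Bulk density: ρ_b = (1−n)ρ_g + n·ρ_f = 0.4666×2.74 + 0.5334×1.08
       = 1.278 + 0.576 = 1.855 g/cm³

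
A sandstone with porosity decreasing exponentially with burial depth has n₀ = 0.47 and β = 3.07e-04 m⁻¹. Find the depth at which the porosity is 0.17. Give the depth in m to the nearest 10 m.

3310 m

Working in km (1 km = 1000 m; β in km⁻¹ = β in m⁻¹ × 1000):
Invert Athy's law: z = ln(n₀/n) / β
z = ln(0.47/0.17) / 0.307 = ln(2.765) / 0.307 = 1.0169 / 0.307 = 3.312 km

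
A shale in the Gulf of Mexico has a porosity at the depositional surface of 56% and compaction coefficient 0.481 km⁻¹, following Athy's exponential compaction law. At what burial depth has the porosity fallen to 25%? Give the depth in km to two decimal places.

Invert Athy's law: z = ln(n₀/n) / c
z = ln(0.56/0.25) / 0.481 = ln(2.24) / 0.481 = 0.8065 / 0.481 = 1.677 km

1.68 km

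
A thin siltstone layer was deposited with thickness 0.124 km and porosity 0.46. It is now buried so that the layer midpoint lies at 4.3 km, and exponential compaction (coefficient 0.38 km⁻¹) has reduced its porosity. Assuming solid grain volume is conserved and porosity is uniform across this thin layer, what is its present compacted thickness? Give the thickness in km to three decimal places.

Porosity at 4.3 km: phi = 0.46·exp(−0.38×4.3) = 0.0898
Solid-volume conservation: h(1−phi) = h₀(1−phi₀) ⇒ h = h₀·(1−phi₀)/(1−phi)
h = 0.124 × (1 − 0.46)/(1 − 0.0898) = 0.124 × 0.5933 = 0.0736 km

0.074 km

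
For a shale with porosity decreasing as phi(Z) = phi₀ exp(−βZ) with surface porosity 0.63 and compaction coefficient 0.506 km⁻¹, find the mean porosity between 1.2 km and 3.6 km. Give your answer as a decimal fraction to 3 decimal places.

0.199

⟨phi⟩ = (1/(Z₂−Z₁)) ∫ phi₀ e^(−βZ) dZ = phi₀·(e^(−β·Z₁) − e^(−β·Z₂)) / (β·(Z₂−Z₁))
e^(−0.506×1.2) = 0.5449; e^(−0.506×3.6) = 0.1618
⟨phi⟩ = 0.63 × (0.5449 − 0.1618) / (0.506 × 2.4) = 0.63 × 0.3155 = 0.1987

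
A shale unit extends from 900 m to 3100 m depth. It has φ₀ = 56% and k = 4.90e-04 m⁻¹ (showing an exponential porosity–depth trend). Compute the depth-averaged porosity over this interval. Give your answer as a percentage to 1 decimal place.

22.0%

Working in km (1 km = 1000 m; k in km⁻¹ = k in m⁻¹ × 1000):
⟨φ⟩ = (1/(z₂−z₁)) ∫ φ₀ e^(−kz) dz = φ₀·(e^(−k·z₁) − e^(−k·z₂)) / (k·(z₂−z₁))
e^(−0.49×0.9) = 0.6434; e^(−0.49×3.1) = 0.2189
⟨φ⟩ = 0.56 × (0.6434 − 0.2189) / (0.49 × 2.2) = 0.56 × 0.3937 = 0.2205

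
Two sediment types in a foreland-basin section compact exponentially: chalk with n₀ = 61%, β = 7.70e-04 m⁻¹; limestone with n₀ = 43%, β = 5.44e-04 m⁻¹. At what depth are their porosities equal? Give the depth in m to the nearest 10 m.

Working in km (1 km = 1000 m; β in km⁻¹ = β in m⁻¹ × 1000):
Set n₀ₐ e^(−βₐz) = n₀ᵦ e^(−βᵦz) ⇒ ln(n₀ₐ/n₀ᵦ) = (βₐ − βᵦ)·z
z = ln(0.61/0.43) / (0.77 − 0.544) = 0.3497 / 0.226 = 1.547 km

1550 m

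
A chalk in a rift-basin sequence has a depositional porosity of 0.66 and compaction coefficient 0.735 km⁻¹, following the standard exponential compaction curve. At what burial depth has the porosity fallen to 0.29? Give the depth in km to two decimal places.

Invert Athy's law: z = ln(φ₀/φ) / k
z = ln(0.66/0.29) / 0.735 = ln(2.276) / 0.735 = 0.8224 / 0.735 = 1.119 km

1.12 km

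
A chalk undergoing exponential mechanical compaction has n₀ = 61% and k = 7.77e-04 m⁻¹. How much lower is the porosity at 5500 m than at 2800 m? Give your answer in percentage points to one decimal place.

Working in km (1 km = 1000 m; k in km⁻¹ = k in m⁻¹ × 1000):
n(2.8) = 0.61·e^(−0.777×2.8) = 0.0693
n(5.5) = 0.61·e^(−0.777×5.5) = 0.0085
Δn = 0.0693 − 0.0085 = 0.0608

6.1 percentage points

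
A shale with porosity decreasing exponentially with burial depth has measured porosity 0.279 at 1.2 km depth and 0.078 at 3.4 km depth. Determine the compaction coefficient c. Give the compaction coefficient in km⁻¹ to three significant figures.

Athy: φ(d) = φ₀ e^(−cd) ⇒ φ₁/φ₂ = e^{c(d₂−d₁)} ⇒ c = ln(φ₁/φ₂)/(d₂−d₁)
c = ln(0.279/0.078) / (3.4 − 1.2) = ln(3.577) / 2.2 = 1.2745 / 2.2 = 0.5793 km⁻¹

0.579 km⁻¹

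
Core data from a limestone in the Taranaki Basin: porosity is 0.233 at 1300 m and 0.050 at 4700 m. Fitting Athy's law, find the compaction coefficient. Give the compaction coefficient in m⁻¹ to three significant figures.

0.000453 m⁻¹

Working in km (1 km = 1000 m; β in km⁻¹ = β in m⁻¹ × 1000):
Athy: φ(z) = φ₀ e^(−βz) ⇒ φ₁/φ₂ = e^{β(z₂−z₁)} ⇒ β = ln(φ₁/φ₂)/(z₂−z₁)
β = ln(0.233/0.05) / (4.7 − 1.3) = ln(4.66) / 3.4 = 1.5390 / 3.4 = 0.4527 km⁻¹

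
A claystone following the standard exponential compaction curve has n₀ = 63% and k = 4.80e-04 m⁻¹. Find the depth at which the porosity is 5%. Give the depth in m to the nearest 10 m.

5280 m

Working in km (1 km = 1000 m; k in km⁻¹ = k in m⁻¹ × 1000):
Invert Athy's law: z = ln(n₀/n) / k
z = ln(0.63/0.05) / 0.48 = ln(12.6) / 0.48 = 2.5337 / 0.48 = 5.279 km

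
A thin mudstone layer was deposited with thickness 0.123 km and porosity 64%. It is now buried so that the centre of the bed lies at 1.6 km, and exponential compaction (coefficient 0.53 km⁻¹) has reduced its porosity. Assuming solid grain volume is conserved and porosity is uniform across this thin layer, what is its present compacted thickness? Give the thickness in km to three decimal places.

Porosity at 1.6 km: phi = 0.64·exp(−0.53×1.6) = 0.2741
Solid-volume conservation: h(1−phi) = h₀(1−phi₀) ⇒ h = h₀·(1−phi₀)/(1−phi)
h = 0.123 × (1 − 0.64)/(1 − 0.2741) = 0.123 × 0.4959 = 0.0610 km

0.061 km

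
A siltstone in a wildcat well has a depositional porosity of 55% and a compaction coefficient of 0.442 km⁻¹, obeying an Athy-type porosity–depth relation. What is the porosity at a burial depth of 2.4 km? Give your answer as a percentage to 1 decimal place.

phi = phi₀·exp(−k·Z) = 0.55 × exp(−0.442 × 2.4) = 0.55 × exp(−1.061)
  = 0.55 × 0.3462 = 0.1904

19.0%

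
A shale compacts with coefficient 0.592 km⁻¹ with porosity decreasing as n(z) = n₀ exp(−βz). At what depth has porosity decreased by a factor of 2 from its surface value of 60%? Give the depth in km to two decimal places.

n/n₀ = 1/2 ⇒ exp(−β·z) = 1/2 ⇒ z = ln(2) / β
z = 0.6931 / 0.592 = 1.171 km

1.17 km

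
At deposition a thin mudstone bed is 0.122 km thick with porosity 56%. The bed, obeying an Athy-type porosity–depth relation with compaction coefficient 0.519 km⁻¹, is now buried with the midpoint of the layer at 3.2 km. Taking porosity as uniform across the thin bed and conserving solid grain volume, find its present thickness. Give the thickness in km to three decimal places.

Porosity at 3.2 km: phi = 0.56·exp(−0.519×3.2) = 0.1064
Solid-volume conservation: h(1−phi) = h₀(1−phi₀) ⇒ h = h₀·(1−phi₀)/(1−phi)
h = 0.122 × (1 − 0.56)/(1 − 0.1064) = 0.122 × 0.4924 = 0.0601 km

0.060 km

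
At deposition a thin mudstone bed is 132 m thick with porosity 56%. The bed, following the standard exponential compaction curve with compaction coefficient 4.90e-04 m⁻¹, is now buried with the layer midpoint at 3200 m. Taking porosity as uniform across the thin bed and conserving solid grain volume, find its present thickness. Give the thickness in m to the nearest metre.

Working in km (1 km = 1000 m; k in km⁻¹ = k in m⁻¹ × 1000):
Porosity at 3.2 km: phi = 0.56·exp(−0.49×3.2) = 0.1167
Solid-volume conservation: h(1−phi) = h₀(1−phi₀) ⇒ h = h₀·(1−phi₀)/(1−phi)
h = 0.132 × (1 − 0.56)/(1 − 0.1167) = 0.132 × 0.4982 = 0.0658 km

66 m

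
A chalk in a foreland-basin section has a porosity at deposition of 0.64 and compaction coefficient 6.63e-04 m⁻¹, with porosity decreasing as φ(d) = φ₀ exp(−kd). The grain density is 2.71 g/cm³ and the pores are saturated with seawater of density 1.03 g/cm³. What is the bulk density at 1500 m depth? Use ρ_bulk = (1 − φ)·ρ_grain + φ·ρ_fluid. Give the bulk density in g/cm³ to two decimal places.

2.31 g/cm³

Working in km (1 km = 1000 m; k in km⁻¹ = k in m⁻¹ × 1000):
Porosity at depth: φ = 0.64·exp(−0.663×1.5) = 0.64×0.3699 = 0.2367
Bulk density: ρ_b = (1−φ)ρ_g + φ·ρ_f = 0.7633×2.71 + 0.2367×1.03
       = 2.068 + 0.244 = 2.312 g/cm³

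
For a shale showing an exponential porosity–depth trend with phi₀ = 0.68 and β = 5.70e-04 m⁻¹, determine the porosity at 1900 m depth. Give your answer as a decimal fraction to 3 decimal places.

Working in km (1 km = 1000 m; β in km⁻¹ = β in m⁻¹ × 1000):
phi = phi₀·exp(−β·Z) = 0.68 × exp(−0.57 × 1.9) = 0.68 × exp(−1.083)
  = 0.68 × 0.3386 = 0.2302

0.230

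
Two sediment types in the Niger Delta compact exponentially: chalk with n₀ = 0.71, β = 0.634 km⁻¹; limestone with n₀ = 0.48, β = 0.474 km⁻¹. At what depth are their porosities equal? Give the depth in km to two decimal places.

2.45 km

Set n₀ₐ e^(−βₐZ) = n₀ᵦ e^(−βᵦZ) ⇒ ln(n₀ₐ/n₀ᵦ) = (βₐ − βᵦ)·Z
Z = ln(0.71/0.48) / (0.634 − 0.474) = 0.3915 / 0.16 = 2.447 km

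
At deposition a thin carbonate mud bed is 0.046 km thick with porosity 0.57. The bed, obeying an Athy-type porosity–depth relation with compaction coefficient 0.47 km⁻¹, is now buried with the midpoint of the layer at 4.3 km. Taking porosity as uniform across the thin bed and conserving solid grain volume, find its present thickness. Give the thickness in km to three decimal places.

Porosity at 4.3 km: n = 0.57·exp(−0.47×4.3) = 0.0755
Solid-volume conservation: h(1−n) = h₀(1−n₀) ⇒ h = h₀·(1−n₀)/(1−n)
h = 0.046 × (1 − 0.57)/(1 − 0.0755) = 0.046 × 0.4651 = 0.0214 km

0.021 km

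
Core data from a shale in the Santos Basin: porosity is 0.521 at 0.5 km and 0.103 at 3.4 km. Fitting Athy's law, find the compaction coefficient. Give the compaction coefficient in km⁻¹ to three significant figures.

0.559 km⁻¹

Athy: φ(z) = φ₀ e^(−βz) ⇒ φ₁/φ₂ = e^{β(z₂−z₁)} ⇒ β = ln(φ₁/φ₂)/(z₂−z₁)
β = ln(0.521/0.103) / (3.4 − 0.5) = ln(5.058) / 2.9 = 1.6210 / 2.9 = 0.559 km⁻¹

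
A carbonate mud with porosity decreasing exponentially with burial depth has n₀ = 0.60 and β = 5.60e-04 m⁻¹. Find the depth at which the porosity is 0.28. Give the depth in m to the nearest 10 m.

Working in km (1 km = 1000 m; β in km⁻¹ = β in m⁻¹ × 1000):
Invert Athy's law: Z = ln(n₀/n) / β
Z = ln(0.6/0.28) / 0.56 = ln(2.143) / 0.56 = 0.7621 / 0.56 = 1.361 km

1360 m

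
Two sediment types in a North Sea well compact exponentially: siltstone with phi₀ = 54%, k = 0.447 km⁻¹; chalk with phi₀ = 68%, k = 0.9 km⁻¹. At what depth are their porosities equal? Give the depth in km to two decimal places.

Set phi₀ₐ e^(−kₐd) = phi₀ᵦ e^(−kᵦd) ⇒ ln(phi₀ₐ/phi₀ᵦ) = (kₐ − kᵦ)·d
d = ln(0.54/0.68) / (0.447 − 0.9) = -0.2305 / -0.453 = 0.509 km

0.51 km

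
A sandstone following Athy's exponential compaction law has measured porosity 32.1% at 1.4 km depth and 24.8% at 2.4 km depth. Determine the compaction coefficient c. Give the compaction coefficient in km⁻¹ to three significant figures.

Athy: φ(z) = φ₀ e^(−cz) ⇒ φ₁/φ₂ = e^{c(z₂−z₁)} ⇒ c = ln(φ₁/φ₂)/(z₂−z₁)
c = ln(0.321/0.248) / (2.4 − 1.4) = ln(1.294) / 1 = 0.2580 / 1 = 0.258 km⁻¹

0.258 km⁻¹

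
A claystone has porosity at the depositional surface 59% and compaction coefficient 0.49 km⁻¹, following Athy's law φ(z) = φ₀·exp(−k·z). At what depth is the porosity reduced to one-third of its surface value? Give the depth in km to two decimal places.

φ/φ₀ = 1/3 ⇒ exp(−k·z) = 1/3 ⇒ z = ln(3) / k
z = 1.0986 / 0.49 = 2.242 km

2.24 km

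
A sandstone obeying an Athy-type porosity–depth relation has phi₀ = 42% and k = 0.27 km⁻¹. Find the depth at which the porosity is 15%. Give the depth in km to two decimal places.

Invert Athy's law: z = ln(phi₀/phi) / k
z = ln(0.42/0.15) / 0.27 = ln(2.8) / 0.27 = 1.0296 / 0.27 = 3.813 km

3.81 km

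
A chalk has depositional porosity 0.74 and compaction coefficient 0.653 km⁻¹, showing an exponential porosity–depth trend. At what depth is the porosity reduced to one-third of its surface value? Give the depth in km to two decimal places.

n/n₀ = 1/3 ⇒ exp(−k·z) = 1/3 ⇒ z = ln(3) / k
z = 1.0986 / 0.653 = 1.682 km

1.68 km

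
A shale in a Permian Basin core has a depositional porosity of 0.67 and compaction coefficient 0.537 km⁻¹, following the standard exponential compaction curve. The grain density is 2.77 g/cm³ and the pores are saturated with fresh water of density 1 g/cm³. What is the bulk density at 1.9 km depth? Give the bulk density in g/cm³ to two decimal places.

Porosity at depth: n = 0.67·exp(−0.537×1.9) = 0.67×0.3605 = 0.2415
Bulk density: ρ_b = (1−n)ρ_g + n·ρ_f = 0.7585×2.77 + 0.2415×1
       = 2.101 + 0.242 = 2.342 g/cm³

2.34 g/cm³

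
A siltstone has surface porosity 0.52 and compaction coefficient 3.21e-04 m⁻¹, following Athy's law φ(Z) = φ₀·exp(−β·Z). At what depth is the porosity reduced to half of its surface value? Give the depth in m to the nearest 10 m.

Working in km (1 km = 1000 m; β in km⁻¹ = β in m⁻¹ × 1000):
φ/φ₀ = 1/2 ⇒ exp(−β·Z) = 1/2 ⇒ Z = ln(2) / β
Z = 0.6931 / 0.321 = 2.159 km

2160 m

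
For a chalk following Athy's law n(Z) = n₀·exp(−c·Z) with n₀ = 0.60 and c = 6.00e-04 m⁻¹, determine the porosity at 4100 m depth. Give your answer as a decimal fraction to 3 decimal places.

Working in km (1 km = 1000 m; c in km⁻¹ = c in m⁻¹ × 1000):
n = n₀·exp(−c·Z) = 0.6 × exp(−0.6 × 4.1) = 0.6 × exp(−2.46)
  = 0.6 × 0.0854 = 0.0513

0.051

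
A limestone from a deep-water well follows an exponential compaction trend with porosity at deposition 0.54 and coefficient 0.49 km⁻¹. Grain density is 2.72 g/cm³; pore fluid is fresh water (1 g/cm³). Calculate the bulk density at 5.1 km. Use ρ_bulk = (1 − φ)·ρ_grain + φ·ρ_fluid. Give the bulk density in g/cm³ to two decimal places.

2.64 g/cm³

Porosity at depth: n = 0.54·exp(−0.49×5.1) = 0.54×0.0822 = 0.0444
Bulk density: ρ_b = (1−n)ρ_g + n·ρ_f = 0.9556×2.72 + 0.0444×1
       = 2.599 + 0.044 = 2.644 g/cm³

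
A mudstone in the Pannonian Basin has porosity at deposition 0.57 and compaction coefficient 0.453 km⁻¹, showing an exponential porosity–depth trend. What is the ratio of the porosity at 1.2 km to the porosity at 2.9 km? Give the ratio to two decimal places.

2.16

φ(Z₁)/φ(Z₂) = e^(−c·Z₁)/e^(−c·Z₂) = e^{c(Z₂−Z₁)}
= exp(0.453 × 1.7) = exp(0.7701) = 2.1600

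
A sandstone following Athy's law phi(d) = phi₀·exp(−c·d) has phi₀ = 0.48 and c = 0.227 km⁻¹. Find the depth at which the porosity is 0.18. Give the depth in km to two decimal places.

4.32 km

Invert Athy's law: d = ln(phi₀/phi) / c
d = ln(0.48/0.18) / 0.227 = ln(2.667) / 0.227 = 0.9808 / 0.227 = 4.321 km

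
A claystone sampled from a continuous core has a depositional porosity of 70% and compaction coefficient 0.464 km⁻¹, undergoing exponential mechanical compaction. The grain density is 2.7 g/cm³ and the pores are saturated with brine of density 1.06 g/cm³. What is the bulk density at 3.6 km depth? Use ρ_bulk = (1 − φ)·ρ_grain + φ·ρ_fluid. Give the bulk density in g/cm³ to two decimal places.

2.48 g/cm³

Porosity at depth: n = 0.7·exp(−0.464×3.6) = 0.7×0.1882 = 0.1317
Bulk density: ρ_b = (1−n)ρ_g + n·ρ_f = 0.8683×2.7 + 0.1317×1.06
       = 2.344 + 0.140 = 2.484 g/cm³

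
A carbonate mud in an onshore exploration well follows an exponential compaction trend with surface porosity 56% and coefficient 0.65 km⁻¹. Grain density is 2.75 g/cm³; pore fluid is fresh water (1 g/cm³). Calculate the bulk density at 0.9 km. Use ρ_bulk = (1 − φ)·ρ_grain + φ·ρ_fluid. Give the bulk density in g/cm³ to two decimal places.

2.20 g/cm³

Porosity at depth: phi = 0.56·exp(−0.65×0.9) = 0.56×0.5571 = 0.3120
Bulk density: ρ_b = (1−phi)ρ_g + phi·ρ_f = 0.6880×2.75 + 0.3120×1
       = 1.892 + 0.312 = 2.204 g/cm³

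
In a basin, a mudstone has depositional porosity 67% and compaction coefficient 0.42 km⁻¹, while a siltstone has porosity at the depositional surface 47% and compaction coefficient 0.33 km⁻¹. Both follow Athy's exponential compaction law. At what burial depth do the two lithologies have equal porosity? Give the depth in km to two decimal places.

Set phi₀ₐ e^(−kₐZ) = phi₀ᵦ e^(−kᵦZ) ⇒ ln(phi₀ₐ/phi₀ᵦ) = (kₐ − kᵦ)·Z
Z = ln(0.67/0.47) / (0.42 − 0.33) = 0.3545 / 0.09 = 3.939 km

3.94 km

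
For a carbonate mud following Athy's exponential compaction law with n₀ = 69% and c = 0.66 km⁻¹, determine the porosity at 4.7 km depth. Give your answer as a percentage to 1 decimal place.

3.1%

n = n₀·exp(−c·Z) = 0.69 × exp(−0.66 × 4.7) = 0.69 × exp(−3.102)
  = 0.69 × 0.0450 = 0.0310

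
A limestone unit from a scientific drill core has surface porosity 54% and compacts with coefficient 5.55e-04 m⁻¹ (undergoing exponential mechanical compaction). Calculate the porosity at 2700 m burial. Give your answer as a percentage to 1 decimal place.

12.1%

Working in km (1 km = 1000 m; β in km⁻¹ = β in m⁻¹ × 1000):
n = n₀·exp(−β·d) = 0.54 × exp(−0.555 × 2.7) = 0.54 × exp(−1.499)
  = 0.54 × 0.2235 = 0.1207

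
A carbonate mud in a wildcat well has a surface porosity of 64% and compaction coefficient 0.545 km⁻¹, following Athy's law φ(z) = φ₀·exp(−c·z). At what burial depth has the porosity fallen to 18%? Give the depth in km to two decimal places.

Invert Athy's law: z = ln(φ₀/φ) / c
z = ln(0.64/0.18) / 0.545 = ln(3.556) / 0.545 = 1.2685 / 0.545 = 2.328 km

2.33 km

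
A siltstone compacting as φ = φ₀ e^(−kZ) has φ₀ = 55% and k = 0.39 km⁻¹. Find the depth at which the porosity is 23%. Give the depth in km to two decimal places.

Invert Athy's law: Z = ln(φ₀/φ) / k
Z = ln(0.55/0.23) / 0.39 = ln(2.391) / 0.39 = 0.8718 / 0.39 = 2.235 km

2.24 km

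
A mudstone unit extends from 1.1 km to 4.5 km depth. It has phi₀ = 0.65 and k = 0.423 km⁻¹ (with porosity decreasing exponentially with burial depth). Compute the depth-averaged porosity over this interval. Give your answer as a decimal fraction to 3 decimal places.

⟨phi⟩ = (1/(d₂−d₁)) ∫ phi₀ e^(−kd) dd = phi₀·(e^(−k·d₁) − e^(−k·d₂)) / (k·(d₂−d₁))
e^(−0.423×1.1) = 0.6279; e^(−0.423×4.5) = 0.1490
⟨phi⟩ = 0.65 × (0.6279 − 0.1490) / (0.423 × 3.4) = 0.65 × 0.3330 = 0.2164

0.216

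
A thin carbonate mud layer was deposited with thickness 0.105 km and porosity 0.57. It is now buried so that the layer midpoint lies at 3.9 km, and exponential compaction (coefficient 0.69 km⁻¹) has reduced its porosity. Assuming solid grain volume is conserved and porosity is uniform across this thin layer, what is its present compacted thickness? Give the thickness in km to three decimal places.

Porosity at 3.9 km: n = 0.57·exp(−0.69×3.9) = 0.0387
Solid-volume conservation: h(1−n) = h₀(1−n₀) ⇒ h = h₀·(1−n₀)/(1−n)
h = 0.105 × (1 − 0.57)/(1 − 0.0387) = 0.105 × 0.4473 = 0.0470 km

0.047 km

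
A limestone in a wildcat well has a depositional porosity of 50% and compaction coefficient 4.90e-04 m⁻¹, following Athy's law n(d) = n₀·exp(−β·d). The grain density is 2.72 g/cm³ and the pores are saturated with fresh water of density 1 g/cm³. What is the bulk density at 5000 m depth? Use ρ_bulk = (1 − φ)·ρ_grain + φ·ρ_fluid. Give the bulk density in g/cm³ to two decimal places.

2.65 g/cm³

Working in km (1 km = 1000 m; β in km⁻¹ = β in m⁻¹ × 1000):
Porosity at depth: n = 0.5·exp(−0.49×5) = 0.5×0.0863 = 0.0431
Bulk density: ρ_b = (1−n)ρ_g + n·ρ_f = 0.9569×2.72 + 0.0431×1
       = 2.603 + 0.043 = 2.646 g/cm³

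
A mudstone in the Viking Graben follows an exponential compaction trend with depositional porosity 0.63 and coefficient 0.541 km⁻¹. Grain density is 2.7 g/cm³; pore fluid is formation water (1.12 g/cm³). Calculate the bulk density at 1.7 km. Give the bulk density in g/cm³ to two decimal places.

Porosity at depth: φ = 0.63·exp(−0.541×1.7) = 0.63×0.3986 = 0.2511
Bulk density: ρ_b = (1−φ)ρ_g + φ·ρ_f = 0.7489×2.7 + 0.2511×1.12
       = 2.022 + 0.281 = 2.303 g/cm³

2.30 g/cm³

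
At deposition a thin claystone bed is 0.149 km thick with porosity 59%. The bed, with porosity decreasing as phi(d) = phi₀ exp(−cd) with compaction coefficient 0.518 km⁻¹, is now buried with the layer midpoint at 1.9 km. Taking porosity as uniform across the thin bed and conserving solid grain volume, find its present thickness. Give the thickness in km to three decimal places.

Porosity at 1.9 km: phi = 0.59·exp(−0.518×1.9) = 0.2205
Solid-volume conservation: h(1−phi) = h₀(1−phi₀) ⇒ h = h₀·(1−phi₀)/(1−phi)
h = 0.149 × (1 − 0.59)/(1 − 0.2205) = 0.149 × 0.5260 = 0.0784 km

0.078 km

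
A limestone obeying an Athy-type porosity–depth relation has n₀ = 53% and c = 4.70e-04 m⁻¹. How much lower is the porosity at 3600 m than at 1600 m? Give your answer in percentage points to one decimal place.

15.2 percentage points

Working in km (1 km = 1000 m; c in km⁻¹ = c in m⁻¹ × 1000):
n(1.6) = 0.53·e^(−0.47×1.6) = 0.2499
n(3.6) = 0.53·e^(−0.47×3.6) = 0.0976
Δn = 0.2499 − 0.0976 = 0.1523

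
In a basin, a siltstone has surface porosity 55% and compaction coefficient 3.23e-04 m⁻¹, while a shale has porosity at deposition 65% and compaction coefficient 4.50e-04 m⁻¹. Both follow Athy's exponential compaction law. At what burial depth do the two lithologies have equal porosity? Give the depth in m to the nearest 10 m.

1320 m

Working in km (1 km = 1000 m; k in km⁻¹ = k in m⁻¹ × 1000):
Set phi₀ₐ e^(−kₐZ) = phi₀ᵦ e^(−kᵦZ) ⇒ ln(phi₀ₐ/phi₀ᵦ) = (kₐ − kᵦ)·Z
Z = ln(0.55/0.65) / (0.323 − 0.45) = -0.1671 / -0.127 = 1.315 km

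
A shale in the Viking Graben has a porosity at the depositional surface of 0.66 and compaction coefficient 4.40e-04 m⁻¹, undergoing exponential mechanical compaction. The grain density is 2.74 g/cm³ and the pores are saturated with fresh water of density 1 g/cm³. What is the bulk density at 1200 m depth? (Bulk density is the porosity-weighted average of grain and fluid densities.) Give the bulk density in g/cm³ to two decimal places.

2.06 g/cm³

Working in km (1 km = 1000 m; c in km⁻¹ = c in m⁻¹ × 1000):
Porosity at depth: φ = 0.66·exp(−0.44×1.2) = 0.66×0.5898 = 0.3893
Bulk density: ρ_b = (1−φ)ρ_g + φ·ρ_f = 0.6107×2.74 + 0.3893×1
       = 1.673 + 0.389 = 2.063 g/cm³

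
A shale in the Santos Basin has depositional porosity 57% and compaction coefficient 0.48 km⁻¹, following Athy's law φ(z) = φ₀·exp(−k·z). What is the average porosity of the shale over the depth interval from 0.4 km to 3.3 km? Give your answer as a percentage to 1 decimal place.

⟨φ⟩ = (1/(z₂−z₁)) ∫ φ₀ e^(−kz) dz = φ₀·(e^(−k·z₁) − e^(−k·z₂)) / (k·(z₂−z₁))
e^(−0.48×0.4) = 0.8253; e^(−0.48×3.3) = 0.2052
⟨φ⟩ = 0.57 × (0.8253 − 0.2052) / (0.48 × 2.9) = 0.57 × 0.4455 = 0.2539

25.4%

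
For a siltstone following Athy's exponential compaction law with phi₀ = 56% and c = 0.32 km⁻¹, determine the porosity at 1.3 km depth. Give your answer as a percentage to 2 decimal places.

36.94%

phi = phi₀·exp(−c·z) = 0.56 × exp(−0.32 × 1.3) = 0.56 × exp(−0.416)
  = 0.56 × 0.6597 = 0.3694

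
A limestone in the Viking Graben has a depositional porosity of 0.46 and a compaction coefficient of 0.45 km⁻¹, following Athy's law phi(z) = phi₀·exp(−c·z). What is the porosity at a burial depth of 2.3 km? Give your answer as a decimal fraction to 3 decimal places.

0.163

phi = phi₀·exp(−c·z) = 0.46 × exp(−0.45 × 2.3) = 0.46 × exp(−1.035)
  = 0.46 × 0.3552 = 0.1634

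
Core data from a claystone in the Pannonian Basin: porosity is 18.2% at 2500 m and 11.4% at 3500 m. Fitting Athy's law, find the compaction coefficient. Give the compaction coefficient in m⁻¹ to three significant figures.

Working in km (1 km = 1000 m; c in km⁻¹ = c in m⁻¹ × 1000):
Athy: φ(Z) = φ₀ e^(−cZ) ⇒ φ₁/φ₂ = e^{c(Z₂−Z₁)} ⇒ c = ln(φ₁/φ₂)/(Z₂−Z₁)
c = ln(0.182/0.114) / (3.5 − 2.5) = ln(1.596) / 1 = 0.4678 / 1 = 0.4678 km⁻¹

0.000468 m⁻¹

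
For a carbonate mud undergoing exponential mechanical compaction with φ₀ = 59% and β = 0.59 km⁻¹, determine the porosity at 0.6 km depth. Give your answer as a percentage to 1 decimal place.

41.4%

φ = φ₀·exp(−β·z) = 0.59 × exp(−0.59 × 0.6) = 0.59 × exp(−0.354)
  = 0.59 × 0.7019 = 0.4141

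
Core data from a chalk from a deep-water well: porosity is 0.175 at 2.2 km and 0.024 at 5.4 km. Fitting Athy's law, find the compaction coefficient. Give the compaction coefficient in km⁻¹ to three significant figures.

Athy: n(d) = n₀ e^(−kd) ⇒ n₁/n₂ = e^{k(d₂−d₁)} ⇒ k = ln(n₁/n₂)/(d₂−d₁)
k = ln(0.175/0.024) / (5.4 − 2.2) = ln(7.292) / 3.2 = 1.9867 / 3.2 = 0.6209 km⁻¹

0.621 km⁻¹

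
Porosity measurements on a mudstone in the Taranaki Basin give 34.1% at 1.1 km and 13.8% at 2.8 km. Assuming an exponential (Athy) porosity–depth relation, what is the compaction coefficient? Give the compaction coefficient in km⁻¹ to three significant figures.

0.532 km⁻¹

Athy: φ(z) = φ₀ e^(−βz) ⇒ φ₁/φ₂ = e^{β(z₂−z₁)} ⇒ β = ln(φ₁/φ₂)/(z₂−z₁)
β = ln(0.341/0.138) / (2.8 − 1.1) = ln(2.471) / 1.7 = 0.9046 / 1.7 = 0.5321 km⁻¹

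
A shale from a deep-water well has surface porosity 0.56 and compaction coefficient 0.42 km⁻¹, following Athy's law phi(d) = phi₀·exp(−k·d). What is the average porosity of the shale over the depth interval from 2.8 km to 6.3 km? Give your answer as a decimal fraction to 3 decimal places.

0.091

⟨phi⟩ = (1/(d₂−d₁)) ∫ phi₀ e^(−kd) dd = phi₀·(e^(−k·d₁) − e^(−k·d₂)) / (k·(d₂−d₁))
e^(−0.42×2.8) = 0.3085; e^(−0.42×6.3) = 0.0709
⟨phi⟩ = 0.56 × (0.3085 − 0.0709) / (0.42 × 3.5) = 0.56 × 0.1616 = 0.0905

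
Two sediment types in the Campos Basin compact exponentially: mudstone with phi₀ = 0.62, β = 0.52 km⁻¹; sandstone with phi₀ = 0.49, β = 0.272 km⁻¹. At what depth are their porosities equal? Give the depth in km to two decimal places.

Set phi₀ₐ e^(−βₐZ) = phi₀ᵦ e^(−βᵦZ) ⇒ ln(phi₀ₐ/phi₀ᵦ) = (βₐ − βᵦ)·Z
Z = ln(0.62/0.49) / (0.52 − 0.272) = 0.2353 / 0.248 = 0.949 km

0.95 km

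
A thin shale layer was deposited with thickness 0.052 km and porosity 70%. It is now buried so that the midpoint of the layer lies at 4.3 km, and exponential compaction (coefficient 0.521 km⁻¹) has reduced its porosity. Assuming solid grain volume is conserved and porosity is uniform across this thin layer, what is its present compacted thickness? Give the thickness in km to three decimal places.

0.017 km

Porosity at 4.3 km: n = 0.7·exp(−0.521×4.3) = 0.0745
Solid-volume conservation: h(1−n) = h₀(1−n₀) ⇒ h = h₀·(1−n₀)/(1−n)
h = 0.052 × (1 − 0.7)/(1 − 0.0745) = 0.052 × 0.3241 = 0.0169 km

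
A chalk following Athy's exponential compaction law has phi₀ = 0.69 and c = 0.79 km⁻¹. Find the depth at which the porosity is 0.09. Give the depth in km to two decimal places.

2.58 km

Invert Athy's law: z = ln(phi₀/phi) / c
z = ln(0.69/0.09) / 0.79 = ln(7.667) / 0.79 = 2.0369 / 0.79 = 2.578 km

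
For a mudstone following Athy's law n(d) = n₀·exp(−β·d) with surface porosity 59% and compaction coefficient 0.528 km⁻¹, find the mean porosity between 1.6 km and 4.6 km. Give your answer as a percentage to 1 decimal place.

⟨n⟩ = (1/(d₂−d₁)) ∫ n₀ e^(−βd) dd = n₀·(e^(−β·d₁) − e^(−β·d₂)) / (β·(d₂−d₁))
e^(−0.528×1.6) = 0.4296; e^(−0.528×4.6) = 0.0881
⟨n⟩ = 0.59 × (0.4296 − 0.0881) / (0.528 × 3) = 0.59 × 0.2156 = 0.1272

12.7%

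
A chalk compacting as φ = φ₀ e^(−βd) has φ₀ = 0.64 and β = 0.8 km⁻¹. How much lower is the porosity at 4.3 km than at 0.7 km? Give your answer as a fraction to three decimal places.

φ(0.7) = 0.64·e^(−0.8×0.7) = 0.3656
φ(4.3) = 0.64·e^(−0.8×4.3) = 0.0205
Δφ = 0.3656 − 0.0205 = 0.3451

0.345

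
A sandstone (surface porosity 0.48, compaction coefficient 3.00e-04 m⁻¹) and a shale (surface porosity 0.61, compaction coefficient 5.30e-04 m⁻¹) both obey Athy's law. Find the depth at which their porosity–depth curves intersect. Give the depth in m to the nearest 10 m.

1040 m

Working in km (1 km = 1000 m; c in km⁻¹ = c in m⁻¹ × 1000):
Set phi₀ₐ e^(−cₐZ) = phi₀ᵦ e^(−cᵦZ) ⇒ ln(phi₀ₐ/phi₀ᵦ) = (cₐ − cᵦ)·Z
Z = ln(0.48/0.61) / (0.3 − 0.53) = -0.2397 / -0.23 = 1.042 km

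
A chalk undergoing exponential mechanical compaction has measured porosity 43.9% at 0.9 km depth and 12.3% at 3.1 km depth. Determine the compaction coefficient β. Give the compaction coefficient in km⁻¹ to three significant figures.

0.578 km⁻¹

Athy: n(z) = n₀ e^(−βz) ⇒ n₁/n₂ = e^{β(z₂−z₁)} ⇒ β = ln(n₁/n₂)/(z₂−z₁)
β = ln(0.439/0.123) / (3.1 − 0.9) = ln(3.569) / 2.2 = 1.2723 / 2.2 = 0.5783 km⁻¹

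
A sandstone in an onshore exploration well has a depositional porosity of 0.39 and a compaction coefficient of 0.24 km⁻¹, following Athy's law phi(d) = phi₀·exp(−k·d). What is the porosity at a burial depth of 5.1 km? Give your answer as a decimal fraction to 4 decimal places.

0.1147

phi = phi₀·exp(−k·d) = 0.39 × exp(−0.24 × 5.1) = 0.39 × exp(−1.224)
  = 0.39 × 0.2941 = 0.1147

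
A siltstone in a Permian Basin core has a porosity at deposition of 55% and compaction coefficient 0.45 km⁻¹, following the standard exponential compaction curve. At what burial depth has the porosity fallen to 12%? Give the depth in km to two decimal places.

Invert Athy's law: Z = ln(phi₀/phi) / k
Z = ln(0.55/0.12) / 0.45 = ln(4.583) / 0.45 = 1.5224 / 0.45 = 3.383 km

3.38 km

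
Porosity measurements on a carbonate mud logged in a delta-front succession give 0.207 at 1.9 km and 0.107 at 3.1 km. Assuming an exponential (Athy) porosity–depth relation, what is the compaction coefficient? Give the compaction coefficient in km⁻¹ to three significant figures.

Athy: n(z) = n₀ e^(−cz) ⇒ n₁/n₂ = e^{c(z₂−z₁)} ⇒ c = ln(n₁/n₂)/(z₂−z₁)
c = ln(0.207/0.107) / (3.1 − 1.9) = ln(1.935) / 1.2 = 0.6599 / 1.2 = 0.5499 km⁻¹

0.550 km⁻¹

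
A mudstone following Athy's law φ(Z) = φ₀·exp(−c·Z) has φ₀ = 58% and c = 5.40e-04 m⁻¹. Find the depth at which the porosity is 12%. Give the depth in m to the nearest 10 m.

2920 m

Working in km (1 km = 1000 m; c in km⁻¹ = c in m⁻¹ × 1000):
Invert Athy's law: Z = ln(φ₀/φ) / c
Z = ln(0.58/0.12) / 0.54 = ln(4.833) / 0.54 = 1.5755 / 0.54 = 2.918 km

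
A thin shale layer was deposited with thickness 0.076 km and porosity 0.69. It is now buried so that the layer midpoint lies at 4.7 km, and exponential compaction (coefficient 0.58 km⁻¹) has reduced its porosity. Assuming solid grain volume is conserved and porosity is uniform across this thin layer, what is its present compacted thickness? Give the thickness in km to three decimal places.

Porosity at 4.7 km: φ = 0.69·exp(−0.58×4.7) = 0.0452
Solid-volume conservation: h(1−φ) = h₀(1−φ₀) ⇒ h = h₀·(1−φ₀)/(1−φ)
h = 0.076 × (1 − 0.69)/(1 − 0.0452) = 0.076 × 0.3247 = 0.0247 km

0.025 km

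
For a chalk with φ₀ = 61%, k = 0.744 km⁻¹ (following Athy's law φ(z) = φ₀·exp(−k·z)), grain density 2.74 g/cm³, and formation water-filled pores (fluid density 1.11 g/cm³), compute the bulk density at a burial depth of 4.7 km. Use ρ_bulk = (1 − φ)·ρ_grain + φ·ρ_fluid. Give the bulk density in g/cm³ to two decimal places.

Porosity at depth: φ = 0.61·exp(−0.744×4.7) = 0.61×0.0303 = 0.0185
Bulk density: ρ_b = (1−φ)ρ_g + φ·ρ_f = 0.9815×2.74 + 0.0185×1.11
       = 2.689 + 0.021 = 2.710 g/cm³

2.71 g/cm³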